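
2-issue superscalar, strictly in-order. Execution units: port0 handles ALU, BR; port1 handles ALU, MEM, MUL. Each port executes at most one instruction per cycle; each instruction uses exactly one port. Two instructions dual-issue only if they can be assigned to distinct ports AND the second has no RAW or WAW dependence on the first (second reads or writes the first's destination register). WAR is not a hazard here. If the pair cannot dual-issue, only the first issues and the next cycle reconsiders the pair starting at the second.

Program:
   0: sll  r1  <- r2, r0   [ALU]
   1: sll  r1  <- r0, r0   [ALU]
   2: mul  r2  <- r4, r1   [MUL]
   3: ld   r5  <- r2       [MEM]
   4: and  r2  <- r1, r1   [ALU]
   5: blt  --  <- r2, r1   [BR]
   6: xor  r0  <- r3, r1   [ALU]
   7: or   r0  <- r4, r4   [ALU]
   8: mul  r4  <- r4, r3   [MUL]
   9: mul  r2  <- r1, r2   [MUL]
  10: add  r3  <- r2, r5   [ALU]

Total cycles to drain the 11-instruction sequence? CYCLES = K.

CYCLES = 8

[0] i0  sll.ALU  -- WAW r1
[1] i1  sll.ALU  -- RAW r1
[2] i2  mul.MUL  -- no-port MUL/MEM
[3] i3&i4  ld.MEM+and.ALU  -- 2-wide
[4] i5&i6  blt.BR+xor.ALU  -- 2-wide
[5] i7&i8  or.ALU+mul.MUL  -- 2-wide
[6] i9  mul.MUL  -- RAW r2
[7] i10  add.ALU  -- tail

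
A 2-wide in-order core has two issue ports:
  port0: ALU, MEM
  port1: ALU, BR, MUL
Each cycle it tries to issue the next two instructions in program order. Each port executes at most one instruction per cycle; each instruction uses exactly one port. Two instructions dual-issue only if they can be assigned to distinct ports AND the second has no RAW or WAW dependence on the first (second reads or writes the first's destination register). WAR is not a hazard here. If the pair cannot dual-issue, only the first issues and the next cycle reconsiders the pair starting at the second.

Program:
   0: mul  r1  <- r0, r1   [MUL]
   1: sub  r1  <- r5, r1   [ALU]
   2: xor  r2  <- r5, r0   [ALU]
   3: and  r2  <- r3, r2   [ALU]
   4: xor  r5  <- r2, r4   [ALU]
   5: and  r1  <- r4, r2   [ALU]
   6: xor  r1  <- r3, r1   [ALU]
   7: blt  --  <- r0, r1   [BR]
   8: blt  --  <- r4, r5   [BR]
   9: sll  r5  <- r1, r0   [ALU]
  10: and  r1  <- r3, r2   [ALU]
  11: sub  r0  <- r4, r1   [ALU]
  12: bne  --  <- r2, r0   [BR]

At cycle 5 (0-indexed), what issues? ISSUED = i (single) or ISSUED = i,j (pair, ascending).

ISSUED = 7

t=0 i0:mul ; RAW+WAW r1
t=1 i1,i2:sub;xor ; 2-wide
t=2 i3:and ; RAW r2
t=3 i4,i5:xor;and ; 2-wide
t=4 i6:xor ; RAW r1
t=5 i7:blt ; no-port BR/BR
t=6 i8,i9:blt;sll ; 2-wide
t=7 i10:and ; RAW r1
t=8 i11:sub ; RAW r0
t=9 i12:bne ; tail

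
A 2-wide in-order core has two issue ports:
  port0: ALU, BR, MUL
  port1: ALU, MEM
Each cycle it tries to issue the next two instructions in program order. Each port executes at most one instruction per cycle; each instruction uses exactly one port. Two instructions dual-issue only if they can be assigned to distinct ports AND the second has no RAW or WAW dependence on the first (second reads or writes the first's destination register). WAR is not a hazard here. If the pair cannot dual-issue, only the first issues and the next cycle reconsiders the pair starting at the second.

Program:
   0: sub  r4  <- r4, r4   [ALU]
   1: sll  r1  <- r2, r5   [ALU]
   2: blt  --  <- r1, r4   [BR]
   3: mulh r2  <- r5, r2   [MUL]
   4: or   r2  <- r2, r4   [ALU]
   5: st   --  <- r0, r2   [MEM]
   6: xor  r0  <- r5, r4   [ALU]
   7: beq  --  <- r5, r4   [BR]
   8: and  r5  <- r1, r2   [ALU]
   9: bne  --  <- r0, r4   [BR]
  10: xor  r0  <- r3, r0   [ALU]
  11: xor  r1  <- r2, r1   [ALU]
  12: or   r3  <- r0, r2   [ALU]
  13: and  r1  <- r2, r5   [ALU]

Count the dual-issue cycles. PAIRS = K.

[0] i0/i1  sub.ALU+sll.ALU  -- pair
[1] i2  blt.BR  -- no-port BR/MUL
[2] i3  mulh.MUL  -- RAW+WAW r2
[3] i4  or.ALU  -- RAW r2
[4] i5/i6  st.MEM+xor.ALU  -- pair
[5] i7/i8  beq.BR+and.ALU  -- pair
[6] i9/i10  bne.BR+xor.ALU  -- pair
[7] i11/i12  xor.ALU+or.ALU  -- pair
[8] i13  and.ALU  -- tail

PAIRS = 5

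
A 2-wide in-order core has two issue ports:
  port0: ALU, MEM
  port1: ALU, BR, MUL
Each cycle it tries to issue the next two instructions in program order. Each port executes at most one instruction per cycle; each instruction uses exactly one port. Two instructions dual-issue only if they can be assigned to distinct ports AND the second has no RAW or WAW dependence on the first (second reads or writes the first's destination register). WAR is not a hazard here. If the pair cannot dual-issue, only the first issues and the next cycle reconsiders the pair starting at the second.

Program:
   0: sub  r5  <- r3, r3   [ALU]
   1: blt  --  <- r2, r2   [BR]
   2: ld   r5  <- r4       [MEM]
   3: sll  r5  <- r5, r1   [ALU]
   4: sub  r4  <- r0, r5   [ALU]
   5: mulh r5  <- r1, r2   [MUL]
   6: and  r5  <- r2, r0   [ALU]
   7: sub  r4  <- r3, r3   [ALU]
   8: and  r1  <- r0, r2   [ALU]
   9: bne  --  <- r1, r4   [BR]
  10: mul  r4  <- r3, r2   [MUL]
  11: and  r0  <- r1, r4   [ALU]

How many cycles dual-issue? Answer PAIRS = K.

PAIRS = 3

c0: i0+i1 sub/blt  dual
c1: i2 ld  RAW+WAW r5
c2: i3 sll  RAW r5
c3: i4+i5 sub/mulh  dual
c4: i6+i7 and/sub  dual
c5: i8 and  RAW r1
c6: i9 bne  no-port BR/MUL
c7: i10 mul  RAW r4
c8: i11 and  tail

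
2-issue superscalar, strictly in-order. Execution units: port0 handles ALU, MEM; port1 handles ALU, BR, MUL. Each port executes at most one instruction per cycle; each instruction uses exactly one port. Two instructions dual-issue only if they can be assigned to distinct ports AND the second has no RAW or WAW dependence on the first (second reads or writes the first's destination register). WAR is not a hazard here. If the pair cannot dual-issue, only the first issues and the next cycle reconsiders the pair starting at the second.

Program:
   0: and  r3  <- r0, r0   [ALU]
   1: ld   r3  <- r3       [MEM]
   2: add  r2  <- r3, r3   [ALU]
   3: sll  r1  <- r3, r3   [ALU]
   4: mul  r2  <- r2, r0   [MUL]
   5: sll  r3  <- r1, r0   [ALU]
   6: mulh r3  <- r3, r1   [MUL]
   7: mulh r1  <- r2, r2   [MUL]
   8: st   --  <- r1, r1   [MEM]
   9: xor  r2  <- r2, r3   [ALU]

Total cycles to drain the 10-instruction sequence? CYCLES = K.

[0] i0  and.ALU  -- RAW+WAW r3
[1] i1  ld.MEM  -- RAW r3
[2] i2&i3  add.ALU/sll.ALU  -- pair
[3] i4&i5  mul.MUL/sll.ALU  -- pair
[4] i6  mulh.MUL  -- no-port MUL/MUL
[5] i7  mulh.MUL  -- RAW r1
[6] i8&i9  st.MEM/xor.ALU  -- pair

CYCLES = 7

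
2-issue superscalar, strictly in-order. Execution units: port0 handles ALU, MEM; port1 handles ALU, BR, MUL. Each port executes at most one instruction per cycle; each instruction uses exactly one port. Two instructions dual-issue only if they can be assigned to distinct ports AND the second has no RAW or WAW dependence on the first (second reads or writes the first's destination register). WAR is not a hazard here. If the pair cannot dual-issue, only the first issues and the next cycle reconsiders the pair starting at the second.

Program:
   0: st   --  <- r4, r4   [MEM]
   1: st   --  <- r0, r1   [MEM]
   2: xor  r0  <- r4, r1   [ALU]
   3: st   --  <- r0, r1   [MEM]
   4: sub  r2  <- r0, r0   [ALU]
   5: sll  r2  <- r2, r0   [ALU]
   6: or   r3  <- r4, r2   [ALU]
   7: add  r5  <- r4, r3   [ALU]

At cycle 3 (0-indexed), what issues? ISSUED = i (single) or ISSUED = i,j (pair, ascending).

  cy0 -> i0 (st.MEM) no-port MEM/MEM
  cy1 -> i1+i2 (st.MEM;xor.ALU) pair
  cy2 -> i3+i4 (st.MEM;sub.ALU) pair
  cy3 -> i5 (sll.ALU) RAW r2
  cy4 -> i6 (or.ALU) RAW r3
  cy5 -> i7 (add.ALU) tail

ISSUED = 5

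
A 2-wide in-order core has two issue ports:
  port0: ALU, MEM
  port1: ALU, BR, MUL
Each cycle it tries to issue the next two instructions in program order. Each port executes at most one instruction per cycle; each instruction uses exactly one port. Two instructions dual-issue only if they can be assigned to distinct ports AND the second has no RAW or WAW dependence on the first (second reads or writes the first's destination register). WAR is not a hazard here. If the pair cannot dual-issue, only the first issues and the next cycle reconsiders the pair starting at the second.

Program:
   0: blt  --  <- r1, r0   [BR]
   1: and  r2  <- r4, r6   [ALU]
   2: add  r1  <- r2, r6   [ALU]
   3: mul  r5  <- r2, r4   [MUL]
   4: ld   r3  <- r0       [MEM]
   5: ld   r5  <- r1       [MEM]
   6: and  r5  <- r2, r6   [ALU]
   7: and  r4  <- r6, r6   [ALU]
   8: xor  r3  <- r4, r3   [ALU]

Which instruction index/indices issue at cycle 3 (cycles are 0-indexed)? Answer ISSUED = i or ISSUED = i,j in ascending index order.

ISSUED = 5

#0 head=0: blt.BR;and.ALU i0/i1 dual
#1 head=2: add.ALU;mul.MUL i2/i3 dual
#2 head=4: ld.MEM i4 no-port MEM/MEM
#3 head=5: ld.MEM i5 WAW r5
#4 head=6: and.ALU;and.ALU i6/i7 dual
#5 head=8: xor.ALU i8 tail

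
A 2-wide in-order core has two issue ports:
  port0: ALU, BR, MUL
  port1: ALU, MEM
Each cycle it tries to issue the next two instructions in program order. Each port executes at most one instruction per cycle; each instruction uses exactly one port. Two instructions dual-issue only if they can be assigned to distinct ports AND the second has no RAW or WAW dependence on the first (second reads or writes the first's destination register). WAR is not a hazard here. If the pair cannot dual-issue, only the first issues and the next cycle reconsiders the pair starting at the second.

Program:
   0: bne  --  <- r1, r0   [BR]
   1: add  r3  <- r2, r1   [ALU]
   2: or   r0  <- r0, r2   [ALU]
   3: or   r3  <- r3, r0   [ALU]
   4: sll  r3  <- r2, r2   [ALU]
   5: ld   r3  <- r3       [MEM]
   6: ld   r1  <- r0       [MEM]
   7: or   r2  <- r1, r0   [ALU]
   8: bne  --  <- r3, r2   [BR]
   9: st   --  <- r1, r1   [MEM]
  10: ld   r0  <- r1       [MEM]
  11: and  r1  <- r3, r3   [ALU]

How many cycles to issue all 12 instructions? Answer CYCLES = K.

t=0 i0+i1:bne/add ; dual
t=1 i2:or ; RAW r0
t=2 i3:or ; WAW r3
t=3 i4:sll ; RAW+WAW r3
t=4 i5:ld ; no-port MEM/MEM
t=5 i6:ld ; RAW r1
t=6 i7:or ; RAW r2
t=7 i8+i9:bne/st ; dual
t=8 i10+i11:ld/and ; dual

CYCLES = 9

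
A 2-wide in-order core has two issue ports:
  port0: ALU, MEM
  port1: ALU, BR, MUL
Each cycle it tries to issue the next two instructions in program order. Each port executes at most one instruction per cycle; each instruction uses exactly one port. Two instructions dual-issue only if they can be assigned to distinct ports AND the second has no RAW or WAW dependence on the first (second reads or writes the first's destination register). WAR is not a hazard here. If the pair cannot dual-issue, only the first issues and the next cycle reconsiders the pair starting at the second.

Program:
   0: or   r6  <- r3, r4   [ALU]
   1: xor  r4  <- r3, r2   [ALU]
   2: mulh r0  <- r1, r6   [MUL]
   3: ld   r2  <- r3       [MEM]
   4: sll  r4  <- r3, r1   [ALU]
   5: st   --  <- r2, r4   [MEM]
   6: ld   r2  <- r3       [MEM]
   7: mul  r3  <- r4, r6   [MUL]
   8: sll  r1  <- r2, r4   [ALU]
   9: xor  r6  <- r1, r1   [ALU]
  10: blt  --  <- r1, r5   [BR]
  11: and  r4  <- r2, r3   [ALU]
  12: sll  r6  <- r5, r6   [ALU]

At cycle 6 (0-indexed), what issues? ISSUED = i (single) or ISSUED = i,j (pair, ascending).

ISSUED = 9,10

t=0 i0+i1:or;xor ; 2-wide
t=1 i2+i3:mulh;ld ; 2-wide
t=2 i4:sll ; RAW r4
t=3 i5:st ; no-port MEM/MEM
t=4 i6+i7:ld;mul ; 2-wide
t=5 i8:sll ; RAW r1
t=6 i9+i10:xor;blt ; 2-wide
t=7 i11+i12:and;sll ; 2-wide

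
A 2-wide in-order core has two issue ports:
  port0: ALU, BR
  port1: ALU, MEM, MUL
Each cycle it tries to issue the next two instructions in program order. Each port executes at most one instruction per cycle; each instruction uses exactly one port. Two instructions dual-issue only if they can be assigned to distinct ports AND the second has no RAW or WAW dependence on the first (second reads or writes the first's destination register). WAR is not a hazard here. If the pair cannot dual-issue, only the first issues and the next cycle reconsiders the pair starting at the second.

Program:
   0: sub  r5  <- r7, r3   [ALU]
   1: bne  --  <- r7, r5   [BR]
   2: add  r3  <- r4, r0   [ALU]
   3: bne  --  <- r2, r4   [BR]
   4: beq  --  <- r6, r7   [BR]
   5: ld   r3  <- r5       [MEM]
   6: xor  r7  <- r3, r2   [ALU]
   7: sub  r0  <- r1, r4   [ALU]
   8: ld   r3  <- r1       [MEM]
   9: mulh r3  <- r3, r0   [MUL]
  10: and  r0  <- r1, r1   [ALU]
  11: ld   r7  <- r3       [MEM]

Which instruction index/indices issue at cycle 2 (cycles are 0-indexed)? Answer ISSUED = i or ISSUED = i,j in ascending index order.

0. sub.ALU @i0  | RAW r5
1. bne.BR/add.ALU @i1,i2  | 2-wide
2. bne.BR @i3  | no-port BR/BR
3. beq.BR/ld.MEM @i4,i5  | 2-wide
4. xor.ALU/sub.ALU @i6,i7  | 2-wide
5. ld.MEM @i8  | no-port MEM/MUL
6. mulh.MUL/and.ALU @i9,i10  | 2-wide
7. ld.MEM @i11  | tail

ISSUED = 3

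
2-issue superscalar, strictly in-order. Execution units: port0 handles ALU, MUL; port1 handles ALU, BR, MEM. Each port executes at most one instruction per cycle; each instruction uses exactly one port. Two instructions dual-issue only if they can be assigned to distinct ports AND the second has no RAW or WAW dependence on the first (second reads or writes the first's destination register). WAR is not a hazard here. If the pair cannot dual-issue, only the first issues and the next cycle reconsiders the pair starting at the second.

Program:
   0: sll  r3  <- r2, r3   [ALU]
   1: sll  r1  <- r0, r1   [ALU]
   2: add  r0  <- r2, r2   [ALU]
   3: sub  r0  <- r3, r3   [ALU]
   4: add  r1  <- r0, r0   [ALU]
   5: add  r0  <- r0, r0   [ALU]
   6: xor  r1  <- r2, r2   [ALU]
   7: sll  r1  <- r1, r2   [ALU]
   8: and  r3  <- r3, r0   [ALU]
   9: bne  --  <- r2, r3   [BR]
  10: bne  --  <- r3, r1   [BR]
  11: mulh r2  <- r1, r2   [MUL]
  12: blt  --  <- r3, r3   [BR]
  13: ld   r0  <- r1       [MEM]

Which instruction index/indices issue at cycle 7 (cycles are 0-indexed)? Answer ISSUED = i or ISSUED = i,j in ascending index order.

ISSUED = 10,11

t=0 i0,i1:sll;sll ; dual
t=1 i2:add ; WAW r0
t=2 i3:sub ; RAW r0
t=3 i4,i5:add;add ; dual
t=4 i6:xor ; RAW+WAW r1
t=5 i7,i8:sll;and ; dual
t=6 i9:bne ; no-port BR/BR
t=7 i10,i11:bne;mulh ; dual
t=8 i12:blt ; no-port BR/MEM
t=9 i13:ld ; tail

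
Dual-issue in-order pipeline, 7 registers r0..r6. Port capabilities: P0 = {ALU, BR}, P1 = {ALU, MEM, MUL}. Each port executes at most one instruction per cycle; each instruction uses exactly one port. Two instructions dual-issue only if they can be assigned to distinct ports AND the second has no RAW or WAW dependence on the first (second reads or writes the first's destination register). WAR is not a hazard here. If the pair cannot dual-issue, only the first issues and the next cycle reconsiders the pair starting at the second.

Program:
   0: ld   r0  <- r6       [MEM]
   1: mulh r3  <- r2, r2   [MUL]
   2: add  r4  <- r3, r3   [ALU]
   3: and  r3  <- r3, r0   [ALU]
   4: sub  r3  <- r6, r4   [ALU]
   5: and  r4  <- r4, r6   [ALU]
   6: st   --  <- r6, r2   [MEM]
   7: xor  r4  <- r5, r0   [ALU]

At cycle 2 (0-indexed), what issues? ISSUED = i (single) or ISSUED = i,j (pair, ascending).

[0] i0  ld.MEM  -- no-port MEM/MUL
[1] i1  mulh.MUL  -- RAW r3
[2] i2,i3  add.ALU and.ALU  -- 2-wide
[3] i4,i5  sub.ALU and.ALU  -- 2-wide
[4] i6,i7  st.MEM xor.ALU  -- 2-wide

ISSUED = 2,3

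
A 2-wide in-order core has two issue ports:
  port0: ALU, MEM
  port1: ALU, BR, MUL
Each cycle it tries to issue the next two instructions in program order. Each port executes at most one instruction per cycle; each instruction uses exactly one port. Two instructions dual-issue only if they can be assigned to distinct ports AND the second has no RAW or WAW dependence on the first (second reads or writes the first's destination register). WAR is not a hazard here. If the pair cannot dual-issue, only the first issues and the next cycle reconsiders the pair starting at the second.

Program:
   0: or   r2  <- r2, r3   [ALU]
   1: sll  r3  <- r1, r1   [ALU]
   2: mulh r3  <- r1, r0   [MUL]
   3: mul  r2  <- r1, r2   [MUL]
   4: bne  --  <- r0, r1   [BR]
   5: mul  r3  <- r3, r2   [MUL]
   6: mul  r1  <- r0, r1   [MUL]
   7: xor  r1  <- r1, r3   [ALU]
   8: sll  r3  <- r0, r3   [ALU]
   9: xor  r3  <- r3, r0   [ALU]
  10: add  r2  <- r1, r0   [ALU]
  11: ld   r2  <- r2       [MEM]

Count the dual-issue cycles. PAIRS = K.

[0] i0/i1  or.ALU sll.ALU  -- 2-wide
[1] i2  mulh.MUL  -- no-port MUL/MUL
[2] i3  mul.MUL  -- no-port MUL/BR
[3] i4  bne.BR  -- no-port BR/MUL
[4] i5  mul.MUL  -- no-port MUL/MUL
[5] i6  mul.MUL  -- RAW+WAW r1
[6] i7/i8  xor.ALU sll.ALU  -- 2-wide
[7] i9/i10  xor.ALU add.ALU  -- 2-wide
[8] i11  ld.MEM  -- tail

PAIRS = 3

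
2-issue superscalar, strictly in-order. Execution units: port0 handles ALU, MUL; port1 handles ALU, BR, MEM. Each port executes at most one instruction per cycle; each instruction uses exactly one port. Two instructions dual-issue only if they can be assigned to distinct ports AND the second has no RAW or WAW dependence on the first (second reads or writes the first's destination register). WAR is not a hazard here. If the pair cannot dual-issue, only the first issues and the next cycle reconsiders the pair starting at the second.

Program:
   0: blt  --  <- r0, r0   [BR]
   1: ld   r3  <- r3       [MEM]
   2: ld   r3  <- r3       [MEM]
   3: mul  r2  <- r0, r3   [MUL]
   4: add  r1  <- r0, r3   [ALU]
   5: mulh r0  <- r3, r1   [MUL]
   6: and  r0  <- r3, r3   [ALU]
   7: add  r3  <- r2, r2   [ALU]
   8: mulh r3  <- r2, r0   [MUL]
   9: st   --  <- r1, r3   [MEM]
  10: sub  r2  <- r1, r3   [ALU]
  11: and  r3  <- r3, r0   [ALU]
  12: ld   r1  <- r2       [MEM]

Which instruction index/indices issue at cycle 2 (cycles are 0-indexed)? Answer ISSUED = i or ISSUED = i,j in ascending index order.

ISSUED = 2

  cy0 -> i0 (blt) no-port BR/MEM
  cy1 -> i1 (ld) no-port MEM/MEM
  cy2 -> i2 (ld) RAW r3
  cy3 -> i3&i4 (mul/add) 2-wide
  cy4 -> i5 (mulh) WAW r0
  cy5 -> i6&i7 (and/add) 2-wide
  cy6 -> i8 (mulh) RAW r3
  cy7 -> i9&i10 (st/sub) 2-wide
  cy8 -> i11&i12 (and/ld) 2-wide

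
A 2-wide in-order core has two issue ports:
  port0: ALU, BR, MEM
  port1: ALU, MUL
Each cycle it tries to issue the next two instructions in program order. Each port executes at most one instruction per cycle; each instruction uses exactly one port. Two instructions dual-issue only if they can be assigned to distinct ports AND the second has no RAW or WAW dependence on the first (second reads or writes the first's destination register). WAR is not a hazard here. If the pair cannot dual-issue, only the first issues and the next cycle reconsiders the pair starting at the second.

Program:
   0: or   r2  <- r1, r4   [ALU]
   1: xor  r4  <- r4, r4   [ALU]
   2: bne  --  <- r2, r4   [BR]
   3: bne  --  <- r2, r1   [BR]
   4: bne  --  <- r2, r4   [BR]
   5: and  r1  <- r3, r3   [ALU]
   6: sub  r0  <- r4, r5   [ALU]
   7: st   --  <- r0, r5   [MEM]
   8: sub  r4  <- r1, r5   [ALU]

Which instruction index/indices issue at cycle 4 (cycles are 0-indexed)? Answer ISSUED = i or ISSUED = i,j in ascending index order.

ISSUED = 6

  cy0 -> i0/i1 (or.ALU;xor.ALU) dual
  cy1 -> i2 (bne.BR) no-port BR/BR
  cy2 -> i3 (bne.BR) no-port BR/BR
  cy3 -> i4/i5 (bne.BR;and.ALU) dual
  cy4 -> i6 (sub.ALU) RAW r0
  cy5 -> i7/i8 (st.MEM;sub.ALU) dual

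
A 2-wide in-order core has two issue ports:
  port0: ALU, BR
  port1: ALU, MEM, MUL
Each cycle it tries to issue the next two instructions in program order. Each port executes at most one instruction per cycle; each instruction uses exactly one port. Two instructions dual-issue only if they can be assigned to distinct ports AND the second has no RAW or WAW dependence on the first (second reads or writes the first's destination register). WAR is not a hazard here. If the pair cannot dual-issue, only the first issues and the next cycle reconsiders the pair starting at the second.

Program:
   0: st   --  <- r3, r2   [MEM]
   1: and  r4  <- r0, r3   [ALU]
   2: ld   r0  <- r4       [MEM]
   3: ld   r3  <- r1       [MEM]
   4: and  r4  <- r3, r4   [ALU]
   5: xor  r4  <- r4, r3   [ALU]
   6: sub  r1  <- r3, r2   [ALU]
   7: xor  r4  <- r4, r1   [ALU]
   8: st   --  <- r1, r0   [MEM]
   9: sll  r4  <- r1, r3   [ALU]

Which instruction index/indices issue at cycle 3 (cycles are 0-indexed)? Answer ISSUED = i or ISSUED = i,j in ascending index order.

0. st.MEM and.ALU @i0+i1  | 2-wide
1. ld.MEM @i2  | no-port MEM/MEM
2. ld.MEM @i3  | RAW r3
3. and.ALU @i4  | RAW+WAW r4
4. xor.ALU sub.ALU @i5+i6  | 2-wide
5. xor.ALU st.MEM @i7+i8  | 2-wide
6. sll.ALU @i9  | tail

ISSUED = 4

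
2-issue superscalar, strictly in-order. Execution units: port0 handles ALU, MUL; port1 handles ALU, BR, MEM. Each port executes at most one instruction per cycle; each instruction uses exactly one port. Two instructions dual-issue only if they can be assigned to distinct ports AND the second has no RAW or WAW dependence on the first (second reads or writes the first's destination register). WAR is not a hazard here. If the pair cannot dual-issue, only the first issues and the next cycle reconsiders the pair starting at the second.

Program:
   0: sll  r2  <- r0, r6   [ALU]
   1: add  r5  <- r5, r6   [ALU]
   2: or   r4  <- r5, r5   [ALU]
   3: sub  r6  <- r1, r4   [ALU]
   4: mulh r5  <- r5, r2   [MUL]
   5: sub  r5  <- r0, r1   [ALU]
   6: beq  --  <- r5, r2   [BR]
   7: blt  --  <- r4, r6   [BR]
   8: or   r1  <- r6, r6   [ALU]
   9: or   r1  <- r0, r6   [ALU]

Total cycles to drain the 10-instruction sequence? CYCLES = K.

CYCLES = 7

[0] i0/i1  sll.ALU add.ALU  -- pair
[1] i2  or.ALU  -- RAW r4
[2] i3/i4  sub.ALU mulh.MUL  -- pair
[3] i5  sub.ALU  -- RAW r5
[4] i6  beq.BR  -- no-port BR/BR
[5] i7/i8  blt.BR or.ALU  -- pair
[6] i9  or.ALU  -- tail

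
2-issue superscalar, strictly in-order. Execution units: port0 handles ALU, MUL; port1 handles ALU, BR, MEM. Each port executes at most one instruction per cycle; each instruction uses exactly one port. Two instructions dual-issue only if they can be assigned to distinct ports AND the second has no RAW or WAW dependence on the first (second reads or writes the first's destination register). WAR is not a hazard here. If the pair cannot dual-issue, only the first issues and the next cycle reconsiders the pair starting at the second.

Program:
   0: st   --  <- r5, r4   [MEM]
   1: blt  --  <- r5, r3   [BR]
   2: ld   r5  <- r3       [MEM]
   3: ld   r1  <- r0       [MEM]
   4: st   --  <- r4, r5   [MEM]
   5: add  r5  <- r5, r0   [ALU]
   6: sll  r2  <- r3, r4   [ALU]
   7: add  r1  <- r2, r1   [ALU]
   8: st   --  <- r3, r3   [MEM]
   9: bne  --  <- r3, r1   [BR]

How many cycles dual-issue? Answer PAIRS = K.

  cy0 -> i0 (st) no-port MEM/BR
  cy1 -> i1 (blt) no-port BR/MEM
  cy2 -> i2 (ld) no-port MEM/MEM
  cy3 -> i3 (ld) no-port MEM/MEM
  cy4 -> i4/i5 (st;add) dual
  cy5 -> i6 (sll) RAW r2
  cy6 -> i7/i8 (add;st) dual
  cy7 -> i9 (bne) tail

PAIRS = 2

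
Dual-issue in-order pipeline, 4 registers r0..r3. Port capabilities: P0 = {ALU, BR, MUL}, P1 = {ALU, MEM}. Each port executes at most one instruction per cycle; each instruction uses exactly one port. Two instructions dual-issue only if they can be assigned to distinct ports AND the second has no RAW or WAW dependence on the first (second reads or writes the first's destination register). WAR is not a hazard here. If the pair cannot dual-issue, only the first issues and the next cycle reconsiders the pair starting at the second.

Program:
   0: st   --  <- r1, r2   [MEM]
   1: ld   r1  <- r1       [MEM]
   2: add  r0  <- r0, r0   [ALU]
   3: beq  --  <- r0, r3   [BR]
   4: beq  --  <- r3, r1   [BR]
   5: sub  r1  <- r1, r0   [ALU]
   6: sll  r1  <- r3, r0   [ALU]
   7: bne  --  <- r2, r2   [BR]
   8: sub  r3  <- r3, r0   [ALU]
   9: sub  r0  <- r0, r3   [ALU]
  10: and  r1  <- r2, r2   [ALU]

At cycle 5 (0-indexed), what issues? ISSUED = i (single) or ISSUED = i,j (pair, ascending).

#0 head=0: st.MEM i0 no-port MEM/MEM
#1 head=1: ld.MEM add.ALU i1,i2 pair
#2 head=3: beq.BR i3 no-port BR/BR
#3 head=4: beq.BR sub.ALU i4,i5 pair
#4 head=6: sll.ALU bne.BR i6,i7 pair
#5 head=8: sub.ALU i8 RAW r3
#6 head=9: sub.ALU and.ALU i9,i10 pair

ISSUED = 8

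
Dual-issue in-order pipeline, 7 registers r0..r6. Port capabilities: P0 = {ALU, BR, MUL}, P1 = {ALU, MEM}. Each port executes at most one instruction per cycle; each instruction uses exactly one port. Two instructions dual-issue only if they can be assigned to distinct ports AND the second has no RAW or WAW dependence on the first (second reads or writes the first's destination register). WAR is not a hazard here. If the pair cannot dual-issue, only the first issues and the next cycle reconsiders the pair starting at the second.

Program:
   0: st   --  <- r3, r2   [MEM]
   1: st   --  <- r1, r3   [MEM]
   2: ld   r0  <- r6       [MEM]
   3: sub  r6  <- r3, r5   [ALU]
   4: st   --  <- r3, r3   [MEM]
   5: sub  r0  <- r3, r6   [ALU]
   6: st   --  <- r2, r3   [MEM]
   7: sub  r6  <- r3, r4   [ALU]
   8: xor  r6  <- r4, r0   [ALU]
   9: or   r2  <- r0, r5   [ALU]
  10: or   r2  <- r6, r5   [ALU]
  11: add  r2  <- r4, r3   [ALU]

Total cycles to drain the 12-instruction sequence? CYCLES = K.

t=0 i0:st.MEM ; no-port MEM/MEM
t=1 i1:st.MEM ; no-port MEM/MEM
t=2 i2/i3:ld.MEM+sub.ALU ; pair
t=3 i4/i5:st.MEM+sub.ALU ; pair
t=4 i6/i7:st.MEM+sub.ALU ; pair
t=5 i8/i9:xor.ALU+or.ALU ; pair
t=6 i10:or.ALU ; WAW r2
t=7 i11:add.ALU ; tail

CYCLES = 8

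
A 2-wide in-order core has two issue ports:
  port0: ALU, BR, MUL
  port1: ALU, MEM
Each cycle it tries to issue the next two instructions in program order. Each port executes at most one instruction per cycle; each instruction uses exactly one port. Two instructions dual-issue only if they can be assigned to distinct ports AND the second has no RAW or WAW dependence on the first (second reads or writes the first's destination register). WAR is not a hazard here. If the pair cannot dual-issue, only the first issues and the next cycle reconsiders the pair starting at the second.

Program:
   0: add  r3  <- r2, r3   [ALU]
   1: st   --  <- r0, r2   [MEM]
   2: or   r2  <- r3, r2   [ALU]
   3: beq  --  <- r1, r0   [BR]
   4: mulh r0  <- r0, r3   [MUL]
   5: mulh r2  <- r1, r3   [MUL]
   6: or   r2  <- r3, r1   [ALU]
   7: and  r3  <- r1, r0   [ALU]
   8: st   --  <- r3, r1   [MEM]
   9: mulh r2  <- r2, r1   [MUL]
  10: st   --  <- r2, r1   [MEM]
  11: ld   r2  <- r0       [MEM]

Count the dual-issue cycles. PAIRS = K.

[0] i0,i1  add+st  -- dual
[1] i2,i3  or+beq  -- dual
[2] i4  mulh  -- no-port MUL/MUL
[3] i5  mulh  -- WAW r2
[4] i6,i7  or+and  -- dual
[5] i8,i9  st+mulh  -- dual
[6] i10  st  -- no-port MEM/MEM
[7] i11  ld  -- tail

PAIRS = 4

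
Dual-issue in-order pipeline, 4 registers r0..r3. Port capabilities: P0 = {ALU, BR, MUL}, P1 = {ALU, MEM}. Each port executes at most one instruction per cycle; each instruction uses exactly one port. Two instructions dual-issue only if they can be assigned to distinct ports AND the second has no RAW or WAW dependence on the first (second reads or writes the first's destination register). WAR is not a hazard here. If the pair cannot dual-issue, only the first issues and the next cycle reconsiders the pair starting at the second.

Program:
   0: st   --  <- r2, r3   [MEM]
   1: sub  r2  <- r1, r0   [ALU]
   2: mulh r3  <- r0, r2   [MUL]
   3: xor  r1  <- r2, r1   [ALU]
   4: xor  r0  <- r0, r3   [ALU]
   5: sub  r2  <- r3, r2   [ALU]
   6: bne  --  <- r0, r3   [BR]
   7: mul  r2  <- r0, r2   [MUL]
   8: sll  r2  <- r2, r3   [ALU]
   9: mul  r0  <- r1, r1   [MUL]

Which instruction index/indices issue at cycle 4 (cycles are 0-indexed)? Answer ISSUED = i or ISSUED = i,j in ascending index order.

ISSUED = 7

[0] i0,i1  st.MEM+sub.ALU  -- 2-wide
[1] i2,i3  mulh.MUL+xor.ALU  -- 2-wide
[2] i4,i5  xor.ALU+sub.ALU  -- 2-wide
[3] i6  bne.BR  -- no-port BR/MUL
[4] i7  mul.MUL  -- RAW+WAW r2
[5] i8,i9  sll.ALU+mul.MUL  -- 2-wide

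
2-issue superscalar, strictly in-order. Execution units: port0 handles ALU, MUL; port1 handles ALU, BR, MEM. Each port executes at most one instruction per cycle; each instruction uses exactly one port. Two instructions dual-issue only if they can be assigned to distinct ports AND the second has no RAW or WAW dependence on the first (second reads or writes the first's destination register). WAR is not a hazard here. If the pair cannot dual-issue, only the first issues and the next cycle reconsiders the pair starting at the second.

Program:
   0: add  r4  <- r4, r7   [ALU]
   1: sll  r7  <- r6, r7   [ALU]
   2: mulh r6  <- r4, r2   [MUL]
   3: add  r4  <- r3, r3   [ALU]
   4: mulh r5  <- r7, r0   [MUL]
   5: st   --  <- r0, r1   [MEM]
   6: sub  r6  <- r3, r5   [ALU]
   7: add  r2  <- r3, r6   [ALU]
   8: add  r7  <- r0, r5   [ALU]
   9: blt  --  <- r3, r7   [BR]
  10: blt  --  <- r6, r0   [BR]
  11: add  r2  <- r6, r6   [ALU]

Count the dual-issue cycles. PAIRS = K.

PAIRS = 5

t=0 i0,i1:add;sll ; 2-wide
t=1 i2,i3:mulh;add ; 2-wide
t=2 i4,i5:mulh;st ; 2-wide
t=3 i6:sub ; RAW r6
t=4 i7,i8:add;add ; 2-wide
t=5 i9:blt ; no-port BR/BR
t=6 i10,i11:blt;add ; 2-wide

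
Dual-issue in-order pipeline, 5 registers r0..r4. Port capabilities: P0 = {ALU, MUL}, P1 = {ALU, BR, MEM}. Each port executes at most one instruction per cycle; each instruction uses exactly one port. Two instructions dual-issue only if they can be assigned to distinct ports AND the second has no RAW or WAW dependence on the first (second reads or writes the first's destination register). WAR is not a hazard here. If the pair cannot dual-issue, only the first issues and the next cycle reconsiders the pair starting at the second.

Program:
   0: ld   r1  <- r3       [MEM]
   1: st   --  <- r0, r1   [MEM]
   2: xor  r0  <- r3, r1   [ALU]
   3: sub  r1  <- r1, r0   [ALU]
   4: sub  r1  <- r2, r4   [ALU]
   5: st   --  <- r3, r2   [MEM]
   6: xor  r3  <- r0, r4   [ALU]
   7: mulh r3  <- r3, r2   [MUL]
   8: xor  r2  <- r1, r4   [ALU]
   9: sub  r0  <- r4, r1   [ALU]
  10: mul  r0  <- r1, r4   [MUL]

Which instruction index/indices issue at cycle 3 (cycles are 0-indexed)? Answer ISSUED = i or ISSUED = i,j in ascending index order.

[0] i0  ld  -- no-port MEM/MEM
[1] i1,i2  st/xor  -- pair
[2] i3  sub  -- WAW r1
[3] i4,i5  sub/st  -- pair
[4] i6  xor  -- RAW+WAW r3
[5] i7,i8  mulh/xor  -- pair
[6] i9  sub  -- WAW r0
[7] i10  mul  -- tail

ISSUED = 4,5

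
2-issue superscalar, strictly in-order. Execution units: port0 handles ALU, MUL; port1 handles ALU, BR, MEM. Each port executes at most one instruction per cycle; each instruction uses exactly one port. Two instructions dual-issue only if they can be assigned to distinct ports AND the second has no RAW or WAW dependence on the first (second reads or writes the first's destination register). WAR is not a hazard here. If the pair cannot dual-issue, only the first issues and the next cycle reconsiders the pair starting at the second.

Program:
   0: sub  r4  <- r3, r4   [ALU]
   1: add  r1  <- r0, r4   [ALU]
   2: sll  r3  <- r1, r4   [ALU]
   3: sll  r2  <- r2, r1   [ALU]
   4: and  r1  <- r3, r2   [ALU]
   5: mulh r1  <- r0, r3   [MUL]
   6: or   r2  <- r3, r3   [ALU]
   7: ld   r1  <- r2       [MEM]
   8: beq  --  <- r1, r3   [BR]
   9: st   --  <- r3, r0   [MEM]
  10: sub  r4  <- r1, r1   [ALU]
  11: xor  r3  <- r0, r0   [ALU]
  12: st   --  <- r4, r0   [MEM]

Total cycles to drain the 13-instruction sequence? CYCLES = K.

CYCLES = 9

#0 head=0: sub.ALU i0 RAW r4
#1 head=1: add.ALU i1 RAW r1
#2 head=2: sll.ALU sll.ALU i2,i3 2-wide
#3 head=4: and.ALU i4 WAW r1
#4 head=5: mulh.MUL or.ALU i5,i6 2-wide
#5 head=7: ld.MEM i7 no-port MEM/BR
#6 head=8: beq.BR i8 no-port BR/MEM
#7 head=9: st.MEM sub.ALU i9,i10 2-wide
#8 head=11: xor.ALU st.MEM i11,i12 2-wide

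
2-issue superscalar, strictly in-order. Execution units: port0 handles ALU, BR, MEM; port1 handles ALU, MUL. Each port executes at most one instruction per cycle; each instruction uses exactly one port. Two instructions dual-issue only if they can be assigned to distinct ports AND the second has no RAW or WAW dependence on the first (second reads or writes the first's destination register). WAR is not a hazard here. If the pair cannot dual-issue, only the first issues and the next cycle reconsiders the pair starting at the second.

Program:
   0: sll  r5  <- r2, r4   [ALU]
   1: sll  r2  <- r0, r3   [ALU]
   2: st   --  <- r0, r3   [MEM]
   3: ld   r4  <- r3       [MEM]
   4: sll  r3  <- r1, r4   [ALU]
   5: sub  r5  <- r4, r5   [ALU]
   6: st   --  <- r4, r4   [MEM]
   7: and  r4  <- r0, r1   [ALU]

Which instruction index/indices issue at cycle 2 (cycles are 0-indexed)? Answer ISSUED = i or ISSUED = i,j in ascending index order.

ISSUED = 3

#0 head=0: sll.ALU sll.ALU i0/i1 pair
#1 head=2: st.MEM i2 no-port MEM/MEM
#2 head=3: ld.MEM i3 RAW r4
#3 head=4: sll.ALU sub.ALU i4/i5 pair
#4 head=6: st.MEM and.ALU i6/i7 pair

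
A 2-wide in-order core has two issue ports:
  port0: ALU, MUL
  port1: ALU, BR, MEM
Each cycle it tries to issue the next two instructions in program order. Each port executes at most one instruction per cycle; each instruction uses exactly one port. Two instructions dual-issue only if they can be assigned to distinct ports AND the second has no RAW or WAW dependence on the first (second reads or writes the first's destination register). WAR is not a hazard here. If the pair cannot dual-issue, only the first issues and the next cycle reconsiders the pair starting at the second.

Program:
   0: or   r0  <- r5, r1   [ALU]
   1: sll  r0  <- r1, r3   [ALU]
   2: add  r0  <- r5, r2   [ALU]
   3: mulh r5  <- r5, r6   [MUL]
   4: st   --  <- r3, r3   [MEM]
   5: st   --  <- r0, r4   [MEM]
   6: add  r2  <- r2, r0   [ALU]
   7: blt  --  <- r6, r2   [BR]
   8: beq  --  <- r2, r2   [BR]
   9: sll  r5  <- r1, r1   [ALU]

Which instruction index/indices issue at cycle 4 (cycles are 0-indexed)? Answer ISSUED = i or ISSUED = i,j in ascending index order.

ISSUED = 5,6

0. or @i0  | WAW r0
1. sll @i1  | WAW r0
2. add+mulh @i2+i3  | dual
3. st @i4  | no-port MEM/MEM
4. st+add @i5+i6  | dual
5. blt @i7  | no-port BR/BR
6. beq+sll @i8+i9  | dual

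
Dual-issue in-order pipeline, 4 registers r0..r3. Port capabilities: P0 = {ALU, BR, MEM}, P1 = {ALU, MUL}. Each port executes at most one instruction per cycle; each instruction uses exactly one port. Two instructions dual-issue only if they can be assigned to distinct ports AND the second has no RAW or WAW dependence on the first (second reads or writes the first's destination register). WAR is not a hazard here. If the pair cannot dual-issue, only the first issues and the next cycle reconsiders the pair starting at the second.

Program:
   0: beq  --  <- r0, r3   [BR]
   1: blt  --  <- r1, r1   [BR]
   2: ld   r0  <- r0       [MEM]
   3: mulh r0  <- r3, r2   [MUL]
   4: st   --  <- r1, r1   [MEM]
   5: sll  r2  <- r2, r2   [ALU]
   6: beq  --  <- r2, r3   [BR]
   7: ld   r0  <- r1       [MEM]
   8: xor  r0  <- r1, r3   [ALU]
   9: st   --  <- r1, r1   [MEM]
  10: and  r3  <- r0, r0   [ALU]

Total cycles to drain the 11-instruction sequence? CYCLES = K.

c0: i0 beq  no-port BR/BR
c1: i1 blt  no-port BR/MEM
c2: i2 ld  WAW r0
c3: i3+i4 mulh/st  pair
c4: i5 sll  RAW r2
c5: i6 beq  no-port BR/MEM
c6: i7 ld  WAW r0
c7: i8+i9 xor/st  pair
c8: i10 and  tail

CYCLES = 9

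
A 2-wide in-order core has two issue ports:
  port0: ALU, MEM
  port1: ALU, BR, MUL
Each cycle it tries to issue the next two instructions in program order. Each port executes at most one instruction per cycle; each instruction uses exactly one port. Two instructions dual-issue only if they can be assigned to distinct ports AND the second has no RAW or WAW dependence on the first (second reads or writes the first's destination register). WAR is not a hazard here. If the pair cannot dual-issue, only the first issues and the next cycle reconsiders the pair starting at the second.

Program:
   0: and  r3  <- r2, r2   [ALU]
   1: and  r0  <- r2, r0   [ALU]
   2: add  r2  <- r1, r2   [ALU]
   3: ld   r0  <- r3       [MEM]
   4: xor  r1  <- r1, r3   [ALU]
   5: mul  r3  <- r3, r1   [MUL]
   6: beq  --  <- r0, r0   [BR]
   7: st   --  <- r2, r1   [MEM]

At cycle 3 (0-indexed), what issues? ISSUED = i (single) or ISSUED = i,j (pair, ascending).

  cy0 -> i0/i1 (and and) 2-wide
  cy1 -> i2/i3 (add ld) 2-wide
  cy2 -> i4 (xor) RAW r1
  cy3 -> i5 (mul) no-port MUL/BR
  cy4 -> i6/i7 (beq st) 2-wide

ISSUED = 5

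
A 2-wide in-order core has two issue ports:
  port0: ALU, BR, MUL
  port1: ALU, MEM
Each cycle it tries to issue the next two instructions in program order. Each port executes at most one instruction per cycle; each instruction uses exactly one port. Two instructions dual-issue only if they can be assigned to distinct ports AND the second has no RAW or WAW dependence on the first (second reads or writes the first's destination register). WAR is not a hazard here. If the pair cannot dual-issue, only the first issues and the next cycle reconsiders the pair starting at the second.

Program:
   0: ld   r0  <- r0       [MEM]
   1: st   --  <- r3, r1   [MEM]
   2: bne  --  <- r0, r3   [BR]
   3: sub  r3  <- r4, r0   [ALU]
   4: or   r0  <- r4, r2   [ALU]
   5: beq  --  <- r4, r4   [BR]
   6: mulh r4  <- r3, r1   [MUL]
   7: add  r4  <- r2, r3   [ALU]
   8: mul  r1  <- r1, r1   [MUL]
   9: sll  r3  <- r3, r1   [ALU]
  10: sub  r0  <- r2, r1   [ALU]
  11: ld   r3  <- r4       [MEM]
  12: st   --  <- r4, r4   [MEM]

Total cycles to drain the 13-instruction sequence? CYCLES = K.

CYCLES = 9

0. ld.MEM @i0  | no-port MEM/MEM
1. st.MEM bne.BR @i1+i2  | dual
2. sub.ALU or.ALU @i3+i4  | dual
3. beq.BR @i5  | no-port BR/MUL
4. mulh.MUL @i6  | WAW r4
5. add.ALU mul.MUL @i7+i8  | dual
6. sll.ALU sub.ALU @i9+i10  | dual
7. ld.MEM @i11  | no-port MEM/MEM
8. st.MEM @i12  | tail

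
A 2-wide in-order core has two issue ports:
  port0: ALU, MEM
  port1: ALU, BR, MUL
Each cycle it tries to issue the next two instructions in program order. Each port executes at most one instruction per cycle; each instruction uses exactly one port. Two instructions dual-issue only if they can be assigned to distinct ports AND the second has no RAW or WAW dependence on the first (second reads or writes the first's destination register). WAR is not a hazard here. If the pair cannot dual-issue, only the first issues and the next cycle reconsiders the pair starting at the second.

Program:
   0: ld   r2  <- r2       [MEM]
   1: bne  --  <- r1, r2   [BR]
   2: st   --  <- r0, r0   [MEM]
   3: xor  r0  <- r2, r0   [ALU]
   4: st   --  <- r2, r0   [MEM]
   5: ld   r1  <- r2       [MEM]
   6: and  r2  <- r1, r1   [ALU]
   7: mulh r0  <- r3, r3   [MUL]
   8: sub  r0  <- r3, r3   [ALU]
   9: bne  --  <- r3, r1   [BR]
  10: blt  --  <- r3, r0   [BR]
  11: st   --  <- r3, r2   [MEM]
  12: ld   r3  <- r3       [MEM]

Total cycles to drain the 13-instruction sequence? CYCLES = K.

CYCLES = 9

t=0 i0:ld ; RAW r2
t=1 i1&i2:bne/st ; 2-wide
t=2 i3:xor ; RAW r0
t=3 i4:st ; no-port MEM/MEM
t=4 i5:ld ; RAW r1
t=5 i6&i7:and/mulh ; 2-wide
t=6 i8&i9:sub/bne ; 2-wide
t=7 i10&i11:blt/st ; 2-wide
t=8 i12:ld ; tail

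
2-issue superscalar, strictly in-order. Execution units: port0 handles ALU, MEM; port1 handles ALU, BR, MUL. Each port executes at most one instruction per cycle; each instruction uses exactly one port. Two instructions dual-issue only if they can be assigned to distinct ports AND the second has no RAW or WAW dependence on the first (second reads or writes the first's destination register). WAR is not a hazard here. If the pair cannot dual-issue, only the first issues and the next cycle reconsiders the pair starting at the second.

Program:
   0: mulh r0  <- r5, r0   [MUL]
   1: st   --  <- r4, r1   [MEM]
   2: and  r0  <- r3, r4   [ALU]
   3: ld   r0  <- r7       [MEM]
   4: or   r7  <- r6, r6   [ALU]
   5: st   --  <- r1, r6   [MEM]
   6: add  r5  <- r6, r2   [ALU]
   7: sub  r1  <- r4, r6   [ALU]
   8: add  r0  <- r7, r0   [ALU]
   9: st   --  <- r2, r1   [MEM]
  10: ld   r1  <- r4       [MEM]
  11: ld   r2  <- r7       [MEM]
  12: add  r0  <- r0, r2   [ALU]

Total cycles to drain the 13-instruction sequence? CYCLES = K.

CYCLES = 9

c0: i0&i1 mulh st  pair
c1: i2 and  WAW r0
c2: i3&i4 ld or  pair
c3: i5&i6 st add  pair
c4: i7&i8 sub add  pair
c5: i9 st  no-port MEM/MEM
c6: i10 ld  no-port MEM/MEM
c7: i11 ld  RAW r2
c8: i12 add  tail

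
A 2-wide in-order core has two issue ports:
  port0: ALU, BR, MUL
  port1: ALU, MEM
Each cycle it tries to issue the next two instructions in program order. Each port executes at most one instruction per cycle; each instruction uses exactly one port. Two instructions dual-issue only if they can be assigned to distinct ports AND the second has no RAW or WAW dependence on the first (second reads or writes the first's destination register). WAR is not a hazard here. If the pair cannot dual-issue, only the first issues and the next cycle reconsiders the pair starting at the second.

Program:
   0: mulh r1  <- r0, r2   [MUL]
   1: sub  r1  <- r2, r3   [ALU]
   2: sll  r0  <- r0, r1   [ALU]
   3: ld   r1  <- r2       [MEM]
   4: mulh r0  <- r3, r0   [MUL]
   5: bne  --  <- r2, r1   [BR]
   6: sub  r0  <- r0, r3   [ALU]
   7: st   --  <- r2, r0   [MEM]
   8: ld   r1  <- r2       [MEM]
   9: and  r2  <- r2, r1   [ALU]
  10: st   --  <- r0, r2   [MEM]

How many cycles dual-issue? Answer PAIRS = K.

#0 head=0: mulh i0 WAW r1
#1 head=1: sub i1 RAW r1
#2 head=2: sll+ld i2&i3 dual
#3 head=4: mulh i4 no-port MUL/BR
#4 head=5: bne+sub i5&i6 dual
#5 head=7: st i7 no-port MEM/MEM
#6 head=8: ld i8 RAW r1
#7 head=9: and i9 RAW r2
#8 head=10: st i10 tail

PAIRS = 2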